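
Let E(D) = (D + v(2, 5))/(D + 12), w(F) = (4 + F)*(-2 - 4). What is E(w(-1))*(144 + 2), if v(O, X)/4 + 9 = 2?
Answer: 3358/3 ≈ 1119.3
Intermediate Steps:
v(O, X) = -28 (v(O, X) = -36 + 4*2 = -36 + 8 = -28)
w(F) = -24 - 6*F (w(F) = (4 + F)*(-6) = -24 - 6*F)
E(D) = (-28 + D)/(12 + D) (E(D) = (D - 28)/(D + 12) = (-28 + D)/(12 + D))
E(w(-1))*(144 + 2) = ((-28 + (-24 - 6*(-1)))/(12 + (-24 - 6*(-1))))*(144 + 2) = ((-28 + (-24 + 6))/(12 + (-24 + 6)))*146 = ((-28 - 18)/(12 - 18))*146 = (-46/(-6))*146 = -⅙*(-46)*146 = (23/3)*146 = 3358/3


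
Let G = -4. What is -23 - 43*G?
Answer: 149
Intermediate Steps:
-23 - 43*G = -23 - 43*(-4) = -23 + 172 = 149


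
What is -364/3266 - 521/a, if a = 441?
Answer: -931055/720153 ≈ -1.2929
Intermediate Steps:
-364/3266 - 521/a = -364/3266 - 521/441 = -364*1/3266 - 521*1/441 = -182/1633 - 521/441 = -931055/720153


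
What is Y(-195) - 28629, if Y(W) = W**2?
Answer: 9396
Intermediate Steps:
Y(-195) - 28629 = (-195)**2 - 28629 = 38025 - 28629 = 9396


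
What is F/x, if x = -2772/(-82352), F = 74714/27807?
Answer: 1538211832/19270251 ≈ 79.823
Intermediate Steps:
F = 74714/27807 (F = 74714*(1/27807) = 74714/27807 ≈ 2.6869)
x = 693/20588 (x = -2772*(-1/82352) = 693/20588 ≈ 0.033660)
F/x = 74714/(27807*(693/20588)) = (74714/27807)*(20588/693) = 1538211832/19270251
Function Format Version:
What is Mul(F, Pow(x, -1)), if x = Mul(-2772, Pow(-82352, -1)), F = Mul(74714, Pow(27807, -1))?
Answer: Rational(1538211832, 19270251) ≈ 79.823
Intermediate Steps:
F = Rational(74714, 27807) (F = Mul(74714, Rational(1, 27807)) = Rational(74714, 27807) ≈ 2.6869)
x = Rational(693, 20588) (x = Mul(-2772, Rational(-1, 82352)) = Rational(693, 20588) ≈ 0.033660)
Mul(F, Pow(x, -1)) = Mul(Rational(74714, 27807), Pow(Rational(693, 20588), -1)) = Mul(Rational(74714, 27807), Rational(20588, 693)) = Rational(1538211832, 19270251)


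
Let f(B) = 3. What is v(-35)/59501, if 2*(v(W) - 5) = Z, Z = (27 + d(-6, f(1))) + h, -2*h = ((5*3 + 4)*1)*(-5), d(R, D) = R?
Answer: 157/238004 ≈ 0.00065965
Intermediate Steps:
h = 95/2 (h = -(5*3 + 4)*1*(-5)/2 = -(15 + 4)*1*(-5)/2 = -19*1*(-5)/2 = -19*(-5)/2 = -½*(-95) = 95/2 ≈ 47.500)
Z = 137/2 (Z = (27 - 6) + 95/2 = 21 + 95/2 = 137/2 ≈ 68.500)
v(W) = 157/4 (v(W) = 5 + (½)*(137/2) = 5 + 137/4 = 157/4)
v(-35)/59501 = (157/4)/59501 = (157/4)*(1/59501) = 157/238004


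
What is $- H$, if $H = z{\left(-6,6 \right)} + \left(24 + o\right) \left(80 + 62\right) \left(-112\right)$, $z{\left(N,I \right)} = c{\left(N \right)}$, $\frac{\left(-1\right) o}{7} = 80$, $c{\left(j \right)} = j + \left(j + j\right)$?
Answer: $-8524526$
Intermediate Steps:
$c{\left(j \right)} = 3 j$ ($c{\left(j \right)} = j + 2 j = 3 j$)
$o = -560$ ($o = \left(-7\right) 80 = -560$)
$z{\left(N,I \right)} = 3 N$
$H = 8524526$ ($H = 3 \left(-6\right) + \left(24 - 560\right) \left(80 + 62\right) \left(-112\right) = -18 + \left(-536\right) 142 \left(-112\right) = -18 - -8524544 = -18 + 8524544 = 8524526$)
$- H = \left(-1\right) 8524526 = -8524526$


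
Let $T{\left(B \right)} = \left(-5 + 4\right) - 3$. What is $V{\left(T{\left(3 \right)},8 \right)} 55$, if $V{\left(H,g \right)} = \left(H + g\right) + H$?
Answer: $0$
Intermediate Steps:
$T{\left(B \right)} = -4$ ($T{\left(B \right)} = -1 - 3 = -4$)
$V{\left(H,g \right)} = g + 2 H$
$V{\left(T{\left(3 \right)},8 \right)} 55 = \left(8 + 2 \left(-4\right)\right) 55 = \left(8 - 8\right) 55 = 0 \cdot 55 = 0$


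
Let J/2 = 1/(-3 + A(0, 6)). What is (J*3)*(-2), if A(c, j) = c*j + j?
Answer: -4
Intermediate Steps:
A(c, j) = j + c*j
J = ⅔ (J = 2/(-3 + 6*(1 + 0)) = 2/(-3 + 6*1) = 2/(-3 + 6) = 2/3 = 2*(⅓) = ⅔ ≈ 0.66667)
(J*3)*(-2) = ((⅔)*3)*(-2) = 2*(-2) = -4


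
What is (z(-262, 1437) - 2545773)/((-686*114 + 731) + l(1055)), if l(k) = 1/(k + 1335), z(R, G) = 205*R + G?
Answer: 6209329940/185160469 ≈ 33.535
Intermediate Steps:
z(R, G) = G + 205*R
l(k) = 1/(1335 + k)
(z(-262, 1437) - 2545773)/((-686*114 + 731) + l(1055)) = ((1437 + 205*(-262)) - 2545773)/((-686*114 + 731) + 1/(1335 + 1055)) = ((1437 - 53710) - 2545773)/((-78204 + 731) + 1/2390) = (-52273 - 2545773)/(-77473 + 1/2390) = -2598046/(-185160469/2390) = -2598046*(-2390/185160469) = 6209329940/185160469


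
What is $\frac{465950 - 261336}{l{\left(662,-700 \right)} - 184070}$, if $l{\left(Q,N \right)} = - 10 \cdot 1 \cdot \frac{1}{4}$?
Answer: $- \frac{409228}{368145} \approx -1.1116$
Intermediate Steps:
$l{\left(Q,N \right)} = - \frac{5}{2}$ ($l{\left(Q,N \right)} = - 10 \cdot 1 \cdot \frac{1}{4} = \left(-10\right) \frac{1}{4} = - \frac{5}{2}$)
$\frac{465950 - 261336}{l{\left(662,-700 \right)} - 184070} = \frac{465950 - 261336}{- \frac{5}{2} - 184070} = \frac{204614}{- \frac{368145}{2}} = 204614 \left(- \frac{2}{368145}\right) = - \frac{409228}{368145}$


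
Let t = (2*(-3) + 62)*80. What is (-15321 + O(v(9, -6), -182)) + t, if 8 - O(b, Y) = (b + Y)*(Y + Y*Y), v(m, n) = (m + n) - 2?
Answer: 5951669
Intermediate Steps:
v(m, n) = -2 + m + n
O(b, Y) = 8 - (Y + b)*(Y + Y²) (O(b, Y) = 8 - (b + Y)*(Y + Y*Y) = 8 - (Y + b)*(Y + Y²))
t = 4480 (t = (-6 + 62)*80 = 56*80 = 4480)
(-15321 + O(v(9, -6), -182)) + t = (-15321 + (8 - 1*(-182)² - 1*(-182)³ - 1*(-182)*(-2 + 9 - 6) - 1*(-2 + 9 - 6)*(-182)²)) + 4480 = (-15321 + (8 - 1*33124 - 1*(-6028568) - 1*(-182)*1 - 1*1*33124)) + 4480 = (-15321 + (8 - 33124 + 6028568 + 182 - 33124)) + 4480 = (-15321 + 5962510) + 4480 = 5947189 + 4480 = 5951669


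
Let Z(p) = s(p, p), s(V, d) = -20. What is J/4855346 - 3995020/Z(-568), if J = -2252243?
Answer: 969857966603/4855346 ≈ 1.9975e+5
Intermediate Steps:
Z(p) = -20
J/4855346 - 3995020/Z(-568) = -2252243/4855346 - 3995020/(-20) = -2252243*1/4855346 - 3995020*(-1/20) = -2252243/4855346 + 199751 = 969857966603/4855346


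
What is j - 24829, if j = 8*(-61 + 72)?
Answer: -24741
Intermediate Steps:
j = 88 (j = 8*11 = 88)
j - 24829 = 88 - 24829 = -24741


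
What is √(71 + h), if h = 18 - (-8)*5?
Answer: √129 ≈ 11.358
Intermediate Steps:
h = 58 (h = 18 - 1*(-40) = 18 + 40 = 58)
√(71 + h) = √(71 + 58) = √129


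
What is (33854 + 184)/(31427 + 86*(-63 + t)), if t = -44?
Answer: 34038/22225 ≈ 1.5315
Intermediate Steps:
(33854 + 184)/(31427 + 86*(-63 + t)) = (33854 + 184)/(31427 + 86*(-63 - 44)) = 34038/(31427 + 86*(-107)) = 34038/(31427 - 9202) = 34038/22225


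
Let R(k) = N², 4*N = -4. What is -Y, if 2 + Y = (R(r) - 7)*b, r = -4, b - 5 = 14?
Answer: 116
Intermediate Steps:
b = 19 (b = 5 + 14 = 19)
N = -1 (N = (¼)*(-4) = -1)
R(k) = 1 (R(k) = (-1)² = 1)
Y = -116 (Y = -2 + (1 - 7)*19 = -2 - 6*19 = -2 - 114 = -116)
-Y = -1*(-116) = 116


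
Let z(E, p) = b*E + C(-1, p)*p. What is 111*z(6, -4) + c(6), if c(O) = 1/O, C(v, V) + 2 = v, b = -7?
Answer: -19979/6 ≈ -3329.8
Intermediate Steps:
C(v, V) = -2 + v
c(O) = 1/O
z(E, p) = -7*E - 3*p (z(E, p) = -7*E + (-2 - 1)*p = -7*E - 3*p)
111*z(6, -4) + c(6) = 111*(-7*6 - 3*(-4)) + 1/6 = 111*(-42 + 12) + ⅙ = 111*(-30) + ⅙ = -3330 + ⅙ = -19979/6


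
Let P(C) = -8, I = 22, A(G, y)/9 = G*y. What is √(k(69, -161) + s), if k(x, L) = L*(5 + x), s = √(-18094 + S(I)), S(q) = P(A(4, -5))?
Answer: √(-11914 + I*√18102) ≈ 0.6163 + 109.15*I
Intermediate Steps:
A(G, y) = 9*G*y (A(G, y) = 9*(G*y) = 9*G*y)
S(q) = -8
s = I*√18102 (s = √(-18094 - 8) = √(-18102) = I*√18102 ≈ 134.54*I)
√(k(69, -161) + s) = √(-161*(5 + 69) + I*√18102) = √(-161*74 + I*√18102) = √(-11914 + I*√18102)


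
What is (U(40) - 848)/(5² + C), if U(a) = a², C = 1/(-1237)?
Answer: 232556/7731 ≈ 30.081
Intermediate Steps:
C = -1/1237 ≈ -0.00080841
(U(40) - 848)/(5² + C) = (40² - 848)/(5² - 1/1237) = (1600 - 848)/(25 - 1/1237) = 752/(30924/1237) = 752*(1237/30924) = 232556/7731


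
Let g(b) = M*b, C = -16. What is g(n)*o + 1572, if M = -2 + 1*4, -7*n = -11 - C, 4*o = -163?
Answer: 22823/14 ≈ 1630.2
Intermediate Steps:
o = -163/4 (o = (¼)*(-163) = -163/4 ≈ -40.750)
n = -5/7 (n = -(-11 - 1*(-16))/7 = -(-11 + 16)/7 = -⅐*5 = -5/7 ≈ -0.71429)
M = 2 (M = -2 + 4 = 2)
g(b) = 2*b
g(n)*o + 1572 = (2*(-5/7))*(-163/4) + 1572 = -10/7*(-163/4) + 1572 = 815/14 + 1572 = 22823/14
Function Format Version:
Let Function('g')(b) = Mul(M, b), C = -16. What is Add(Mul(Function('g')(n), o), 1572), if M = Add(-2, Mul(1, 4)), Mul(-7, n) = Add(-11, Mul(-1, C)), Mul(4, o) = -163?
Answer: Rational(22823, 14) ≈ 1630.2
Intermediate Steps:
o = Rational(-163, 4) (o = Mul(Rational(1, 4), -163) = Rational(-163, 4) ≈ -40.750)
n = Rational(-5, 7) (n = Mul(Rational(-1, 7), Add(-11, Mul(-1, -16))) = Mul(Rational(-1, 7), Add(-11, 16)) = Mul(Rational(-1, 7), 5) = Rational(-5, 7) ≈ -0.71429)
M = 2 (M = Add(-2, 4) = 2)
Function('g')(b) = Mul(2, b)
Add(Mul(Function('g')(n), o), 1572) = Add(Mul(Mul(2, Rational(-5, 7)), Rational(-163, 4)), 1572) = Add(Mul(Rational(-10, 7), Rational(-163, 4)), 1572) = Add(Rational(815, 14), 1572) = Rational(22823, 14)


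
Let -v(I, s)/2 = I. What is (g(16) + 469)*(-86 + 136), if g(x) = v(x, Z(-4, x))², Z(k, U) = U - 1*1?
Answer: 74650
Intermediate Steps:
Z(k, U) = -1 + U (Z(k, U) = U - 1 = -1 + U)
v(I, s) = -2*I
g(x) = 4*x² (g(x) = (-2*x)² = 4*x²)
(g(16) + 469)*(-86 + 136) = (4*16² + 469)*(-86 + 136) = (4*256 + 469)*50 = (1024 + 469)*50 = 1493*50 = 74650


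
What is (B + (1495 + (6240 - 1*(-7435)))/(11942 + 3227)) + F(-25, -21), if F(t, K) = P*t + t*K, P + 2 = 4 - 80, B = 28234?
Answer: 465839991/15169 ≈ 30710.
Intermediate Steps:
P = -78 (P = -2 + (4 - 80) = -2 - 76 = -78)
F(t, K) = -78*t + K*t (F(t, K) = -78*t + t*K = -78*t + K*t)
(B + (1495 + (6240 - 1*(-7435)))/(11942 + 3227)) + F(-25, -21) = (28234 + (1495 + (6240 - 1*(-7435)))/(11942 + 3227)) - 25*(-78 - 21) = (28234 + (1495 + (6240 + 7435))/15169) - 25*(-99) = (28234 + (1495 + 13675)*(1/15169)) + 2475 = (28234 + 15170*(1/15169)) + 2475 = (28234 + 15170/15169) + 2475 = 428296716/15169 + 2475 = 465839991/15169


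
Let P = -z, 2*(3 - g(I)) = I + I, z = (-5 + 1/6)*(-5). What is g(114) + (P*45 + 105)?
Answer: -2187/2 ≈ -1093.5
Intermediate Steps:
z = 145/6 (z = (-5 + ⅙)*(-5) = -29/6*(-5) = 145/6 ≈ 24.167)
g(I) = 3 - I (g(I) = 3 - (I + I)/2 = 3 - I)
P = -145/6 (P = -1*145/6 = -145/6 ≈ -24.167)
g(114) + (P*45 + 105) = (3 - 1*114) + (-145/6*45 + 105) = (3 - 114) + (-2175/2 + 105) = -111 - 1965/2 = -2187/2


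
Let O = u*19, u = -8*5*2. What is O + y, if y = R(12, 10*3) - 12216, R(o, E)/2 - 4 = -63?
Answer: -13854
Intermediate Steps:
u = -80 (u = -40*2 = -80)
R(o, E) = -118 (R(o, E) = 8 + 2*(-63) = 8 - 126 = -118)
y = -12334 (y = -118 - 12216 = -12334)
O = -1520 (O = -80*19 = -1520)
O + y = -1520 - 12334 = -13854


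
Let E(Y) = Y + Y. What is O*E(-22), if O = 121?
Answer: -5324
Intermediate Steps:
E(Y) = 2*Y
O*E(-22) = 121*(2*(-22)) = 121*(-44) = -5324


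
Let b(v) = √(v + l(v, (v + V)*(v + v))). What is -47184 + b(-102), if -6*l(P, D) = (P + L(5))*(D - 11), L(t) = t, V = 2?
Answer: -47184 + √11862726/6 ≈ -46610.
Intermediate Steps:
l(P, D) = -(-11 + D)*(5 + P)/6 (l(P, D) = -(P + 5)*(D - 11)/6 = -(5 + P)*(-11 + D)/6 = -(-11 + D)*(5 + P)/6)
b(v) = √(55/6 + 17*v/6 - 5*v*(2 + v)/3 - v²*(2 + v)/3) (b(v) = √(v + (55/6 - 5*(v + 2)*(v + v)/6 + 11*v/6 - (v + 2)*(v + v)*v/6)) = √(v + (55/6 - 5*(2 + v)*2*v/6 + 11*v/6 - (2 + v)*(2*v)*v/6)) = √(v + (55/6 - 5*v*(2 + v)/3 + 11*v/6 - 2*v*(2 + v)*v/6)) = √(v + (55/6 - 5*v*(2 + v)/3 + 11*v/6 - v²*(2 + v)/3)) = √(v + (55/6 + 11*v/6 - 5*v*(2 + v)/3 - v²*(2 + v)/3)) = √(55/6 + 17*v/6 - 5*v*(2 + v)/3 - v²*(2 + v)/3))
-47184 + b(-102) = -47184 + √(330 - 84*(-102)² - 18*(-102) - 12*(-102)³)/6 = -47184 + √(330 - 84*10404 + 1836 - 12*(-1061208))/6 = -47184 + √(330 - 873936 + 1836 + 12734496)/6 = -47184 + √11862726/6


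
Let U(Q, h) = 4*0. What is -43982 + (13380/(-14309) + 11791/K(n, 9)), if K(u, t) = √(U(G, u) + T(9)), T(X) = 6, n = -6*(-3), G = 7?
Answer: -629351818/14309 + 11791*√6/6 ≈ -39169.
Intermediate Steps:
n = 18
U(Q, h) = 0
K(u, t) = √6 (K(u, t) = √(0 + 6) = √6)
-43982 + (13380/(-14309) + 11791/K(n, 9)) = -43982 + (13380/(-14309) + 11791/(√6)) = -43982 + (13380*(-1/14309) + 11791*(√6/6)) = -43982 + (-13380/14309 + 11791*√6/6) = -629351818/14309 + 11791*√6/6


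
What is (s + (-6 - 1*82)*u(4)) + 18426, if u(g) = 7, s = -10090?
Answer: 7720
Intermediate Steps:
(s + (-6 - 1*82)*u(4)) + 18426 = (-10090 + (-6 - 1*82)*7) + 18426 = (-10090 + (-6 - 82)*7) + 18426 = (-10090 - 88*7) + 18426 = (-10090 - 616) + 18426 = -10706 + 18426 = 7720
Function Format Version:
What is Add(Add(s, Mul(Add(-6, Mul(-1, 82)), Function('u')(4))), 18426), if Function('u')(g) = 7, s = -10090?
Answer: 7720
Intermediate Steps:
Add(Add(s, Mul(Add(-6, Mul(-1, 82)), Function('u')(4))), 18426) = Add(Add(-10090, Mul(Add(-6, Mul(-1, 82)), 7)), 18426) = Add(Add(-10090, Mul(Add(-6, -82), 7)), 18426) = Add(Add(-10090, Mul(-88, 7)), 18426) = Add(Add(-10090, -616), 18426) = Add(-10706, 18426) = 7720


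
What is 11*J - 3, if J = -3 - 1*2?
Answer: -58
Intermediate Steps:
J = -5 (J = -3 - 2 = -5)
11*J - 3 = 11*(-5) - 3 = -55 - 3 = -58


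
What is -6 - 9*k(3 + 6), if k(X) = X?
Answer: -87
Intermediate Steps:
-6 - 9*k(3 + 6) = -6 - 9*(3 + 6) = -6 - 9*9 = -6 - 81 = -87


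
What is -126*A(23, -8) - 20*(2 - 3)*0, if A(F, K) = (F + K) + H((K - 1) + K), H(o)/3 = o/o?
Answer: -2268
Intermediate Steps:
H(o) = 3 (H(o) = 3*(o/o) = 3*1 = 3)
A(F, K) = 3 + F + K (A(F, K) = (F + K) + 3 = 3 + F + K)
-126*A(23, -8) - 20*(2 - 3)*0 = -126*(3 + 23 - 8) - 20*(2 - 3)*0 = -126*18 - (-20)*0 = -2268 - 20*0 = -2268 + 0 = -2268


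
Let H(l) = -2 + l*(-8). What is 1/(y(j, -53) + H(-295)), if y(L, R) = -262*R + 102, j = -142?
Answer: 1/16346 ≈ 6.1177e-5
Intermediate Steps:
H(l) = -2 - 8*l
y(L, R) = 102 - 262*R
1/(y(j, -53) + H(-295)) = 1/((102 - 262*(-53)) + (-2 - 8*(-295))) = 1/((102 + 13886) + (-2 + 2360)) = 1/(13988 + 2358) = 1/16346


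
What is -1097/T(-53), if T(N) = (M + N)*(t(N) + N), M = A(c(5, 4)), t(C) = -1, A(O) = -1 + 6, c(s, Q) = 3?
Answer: -1097/2592 ≈ -0.42323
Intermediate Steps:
A(O) = 5
M = 5
T(N) = (-1 + N)*(5 + N) (T(N) = (5 + N)*(-1 + N) = (-1 + N)*(5 + N))
-1097/T(-53) = -1097/(-5 + (-53)² + 4*(-53)) = -1097/(-5 + 2809 - 212) = -1097/2592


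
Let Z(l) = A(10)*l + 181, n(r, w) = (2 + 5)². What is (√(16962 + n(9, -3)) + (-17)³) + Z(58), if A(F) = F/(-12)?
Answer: -14341/3 + √17011 ≈ -4649.9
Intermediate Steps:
A(F) = -F/12 (A(F) = F*(-1/12) = -F/12)
n(r, w) = 49 (n(r, w) = 7² = 49)
Z(l) = 181 - 5*l/6 (Z(l) = (-1/12*10)*l + 181 = -5*l/6 + 181 = 181 - 5*l/6)
(√(16962 + n(9, -3)) + (-17)³) + Z(58) = (√(16962 + 49) + (-17)³) + (181 - ⅚*58) = (√17011 - 4913) + (181 - 145/3) = (-4913 + √17011) + 398/3 = -14341/3 + √17011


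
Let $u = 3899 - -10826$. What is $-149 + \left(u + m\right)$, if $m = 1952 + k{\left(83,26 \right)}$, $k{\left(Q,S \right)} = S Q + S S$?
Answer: $19362$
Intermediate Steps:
$k{\left(Q,S \right)} = S^{2} + Q S$ ($k{\left(Q,S \right)} = Q S + S^{2} = S^{2} + Q S$)
$u = 14725$ ($u = 3899 + 10826 = 14725$)
$m = 4786$ ($m = 1952 + 26 \left(83 + 26\right) = 1952 + 26 \cdot 109 = 1952 + 2834 = 4786$)
$-149 + \left(u + m\right) = -149 + \left(14725 + 4786\right) = -149 + 19511 = 19362$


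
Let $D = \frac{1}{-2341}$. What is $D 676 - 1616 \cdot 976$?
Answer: $- \frac{3692263332}{2341} \approx -1.5772 \cdot 10^{6}$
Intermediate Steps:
$D = - \frac{1}{2341} \approx -0.00042717$
$D 676 - 1616 \cdot 976 = \left(- \frac{1}{2341}\right) 676 - 1616 \cdot 976 = - \frac{676}{2341} - 1577216 = - \frac{3692263332}{2341}$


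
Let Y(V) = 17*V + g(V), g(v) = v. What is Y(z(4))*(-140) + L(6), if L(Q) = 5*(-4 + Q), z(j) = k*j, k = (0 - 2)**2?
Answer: -40310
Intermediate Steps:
k = 4 (k = (-2)**2 = 4)
z(j) = 4*j
L(Q) = -20 + 5*Q
Y(V) = 18*V (Y(V) = 17*V + V = 18*V)
Y(z(4))*(-140) + L(6) = (18*(4*4))*(-140) + (-20 + 5*6) = (18*16)*(-140) + (-20 + 30) = 288*(-140) + 10 = -40320 + 10 = -40310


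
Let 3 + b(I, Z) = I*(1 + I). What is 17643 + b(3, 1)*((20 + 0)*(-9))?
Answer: 16023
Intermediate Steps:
b(I, Z) = -3 + I*(1 + I)
17643 + b(3, 1)*((20 + 0)*(-9)) = 17643 + (-3 + 3 + 3²)*((20 + 0)*(-9)) = 17643 + (-3 + 3 + 9)*(20*(-9)) = 17643 + 9*(-180) = 17643 - 1620 = 16023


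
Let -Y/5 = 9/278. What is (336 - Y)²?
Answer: 8733463209/77284 ≈ 1.1300e+5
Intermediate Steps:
Y = -45/278 ≈ -0.16187
(336 - Y)² = (336 - 1*(-45/278))² = (336 + 45/278)² = (93453/278)² = 8733463209/77284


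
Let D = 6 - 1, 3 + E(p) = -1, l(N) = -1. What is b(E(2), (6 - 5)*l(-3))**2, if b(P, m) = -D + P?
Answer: 81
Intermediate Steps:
E(p) = -4 (E(p) = -3 - 1 = -4)
D = 5
b(P, m) = -5 + P (b(P, m) = -1*5 + P = -5 + P)
b(E(2), (6 - 5)*l(-3))**2 = (-5 - 4)**2 = (-9)**2 = 81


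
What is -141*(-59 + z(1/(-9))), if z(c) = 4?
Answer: 7755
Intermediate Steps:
-141*(-59 + z(1/(-9))) = -141*(-59 + 4) = -141*(-55) = 7755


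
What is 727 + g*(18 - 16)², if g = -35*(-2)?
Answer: 1007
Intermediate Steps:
g = 70
727 + g*(18 - 16)² = 727 + 70*(18 - 16)² = 727 + 70*2² = 727 + 70*4 = 727 + 280 = 1007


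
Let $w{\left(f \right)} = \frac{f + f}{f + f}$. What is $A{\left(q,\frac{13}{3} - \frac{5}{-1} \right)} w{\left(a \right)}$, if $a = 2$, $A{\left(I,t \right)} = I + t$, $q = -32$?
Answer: $- \frac{68}{3} \approx -22.667$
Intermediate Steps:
$w{\left(f \right)} = 1$ ($w{\left(f \right)} = \frac{2 f}{2 f} = 2 f \frac{1}{2 f} = 1$)
$A{\left(q,\frac{13}{3} - \frac{5}{-1} \right)} w{\left(a \right)} = \left(-32 + \left(\frac{13}{3} - \frac{5}{-1}\right)\right) 1 = \left(-32 + \left(13 \cdot \frac{1}{3} - -5\right)\right) 1 = \left(-32 + \left(\frac{13}{3} + 5\right)\right) 1 = \left(-32 + \frac{28}{3}\right) 1 = \left(- \frac{68}{3}\right) 1 = - \frac{68}{3}$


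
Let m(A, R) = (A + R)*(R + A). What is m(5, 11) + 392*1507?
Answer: 591000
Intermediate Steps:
m(A, R) = (A + R)² (m(A, R) = (A + R)*(A + R) = (A + R)²)
m(5, 11) + 392*1507 = (5 + 11)² + 392*1507 = 16² + 590744 = 256 + 590744 = 591000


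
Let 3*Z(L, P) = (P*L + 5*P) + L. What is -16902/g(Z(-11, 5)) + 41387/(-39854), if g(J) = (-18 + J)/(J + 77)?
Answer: 1347183229/39854 ≈ 33803.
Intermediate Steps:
Z(L, P) = L/3 + 5*P/3 + L*P/3 (Z(L, P) = ((P*L + 5*P) + L)/3 = ((L*P + 5*P) + L)/3 = ((5*P + L*P) + L)/3 = (L + 5*P + L*P)/3 = L/3 + 5*P/3 + L*P/3)
g(J) = (-18 + J)/(77 + J)
-16902/g(Z(-11, 5)) + 41387/(-39854) = -16902*(77 + ((⅓)*(-11) + (5/3)*5 + (⅓)*(-11)*5))/(-18 + ((⅓)*(-11) + (5/3)*5 + (⅓)*(-11)*5)) + 41387/(-39854) = -16902*(77 + (-11/3 + 25/3 - 55/3))/(-18 + (-11/3 + 25/3 - 55/3)) + 41387*(-1/39854) = -16902*(77 - 41/3)/(-18 - 41/3) - 41387/39854 = -16902/(-95/3/(190/3)) - 41387/39854 = -16902/((3/190)*(-95/3)) - 41387/39854 = -16902/(-½) - 41387/39854 = -16902*(-2) - 41387/39854 = 33804 - 41387/39854 = 1347183229/39854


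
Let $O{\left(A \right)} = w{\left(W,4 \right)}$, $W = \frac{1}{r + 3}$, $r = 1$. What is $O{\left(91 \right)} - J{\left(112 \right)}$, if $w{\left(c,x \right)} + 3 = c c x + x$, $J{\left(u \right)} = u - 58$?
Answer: $- \frac{211}{4} \approx -52.75$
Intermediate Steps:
$W = \frac{1}{4}$ ($W = \frac{1}{1 + 3} = \frac{1}{4} \approx 0.25$)
$J{\left(u \right)} = -58 + u$
$w{\left(c,x \right)} = -3 + x + x c^{2}$ ($w{\left(c,x \right)} = -3 + \left(c c x + x\right) = -3 + \left(c^{2} x + x\right) = -3 + \left(x c^{2} + x\right) = -3 + \left(x + x c^{2}\right) = -3 + x + x c^{2}$)
$O{\left(A \right)} = \frac{5}{4}$ ($O{\left(A \right)} = -3 + 4 + \frac{4}{16} = -3 + 4 + 4 \cdot \frac{1}{16} = -3 + 4 + \frac{1}{4} = \frac{5}{4}$)
$O{\left(91 \right)} - J{\left(112 \right)} = \frac{5}{4} - \left(-58 + 112\right) = \frac{5}{4} - 54 = - \frac{211}{4}$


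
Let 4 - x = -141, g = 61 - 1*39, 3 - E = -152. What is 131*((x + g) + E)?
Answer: 42182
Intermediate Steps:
E = 155 (E = 3 - 1*(-152) = 3 + 152 = 155)
g = 22 (g = 61 - 39 = 22)
x = 145 (x = 4 - 1*(-141) = 4 + 141 = 145)
131*((x + g) + E) = 131*((145 + 22) + 155) = 131*(167 + 155) = 131*322 = 42182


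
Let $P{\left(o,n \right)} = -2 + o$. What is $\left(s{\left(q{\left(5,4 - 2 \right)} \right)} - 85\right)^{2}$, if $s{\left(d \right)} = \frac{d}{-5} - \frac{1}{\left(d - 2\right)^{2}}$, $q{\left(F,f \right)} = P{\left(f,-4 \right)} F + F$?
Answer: $\frac{600625}{81} \approx 7415.1$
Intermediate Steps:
$q{\left(F,f \right)} = F + F \left(-2 + f\right)$ ($q{\left(F,f \right)} = \left(-2 + f\right) F + F = F \left(-2 + f\right) + F = F + F \left(-2 + f\right)$)
$s{\left(d \right)} = - \frac{1}{\left(-2 + d\right)^{2}} - \frac{d}{5}$ ($s{\left(d \right)} = d \left(- \frac{1}{5}\right) - \frac{1}{\left(-2 + d\right)^{2}} = - \frac{d}{5} - \frac{1}{\left(-2 + d\right)^{2}} = - \frac{1}{\left(-2 + d\right)^{2}} - \frac{d}{5}$)
$\left(s{\left(q{\left(5,4 - 2 \right)} \right)} - 85\right)^{2} = \left(\left(- \frac{1}{\left(-2 + 5 \left(-1 + \left(4 - 2\right)\right)\right)^{2}} - \frac{5 \left(-1 + \left(4 - 2\right)\right)}{5}\right) - 85\right)^{2} = \left(\left(- \frac{1}{\left(-2 + 5 \left(-1 + 2\right)\right)^{2}} - \frac{5 \left(-1 + 2\right)}{5}\right) - 85\right)^{2} = \left(\left(- \frac{1}{\left(-2 + 5 \cdot 1\right)^{2}} - \frac{5 \cdot 1}{5}\right) - 85\right)^{2} = \left(\left(- \frac{1}{\left(-2 + 5\right)^{2}} - 1\right) - 85\right)^{2} = \left(\left(- \frac{1}{9} - 1\right) - 85\right)^{2} = \left(- \frac{10}{9} - 85\right)^{2} = \left(- \frac{775}{9}\right)^{2} = \frac{600625}{81}$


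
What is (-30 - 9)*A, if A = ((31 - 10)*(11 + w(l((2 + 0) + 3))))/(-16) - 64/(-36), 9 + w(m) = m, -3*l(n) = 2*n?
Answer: -1651/12 ≈ -137.58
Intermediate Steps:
l(n) = -2*n/3
w(m) = -9 + m
A = 127/36 (A = ((31 - 10)*(11 + (-9 - 2*((2 + 0) + 3)/3)))/(-16) - 64/(-36) = (21*(11 + (-9 - 2*(2 + 3)/3)))*(-1/16) - 64*(-1/36) = (21*(11 + (-9 - ⅔*5)))*(-1/16) + 16/9 = (21*(11 + (-9 - 10/3)))*(-1/16) + 16/9 = (21*(11 - 37/3))*(-1/16) + 16/9 = (21*(-4/3))*(-1/16) + 16/9 = -28*(-1/16) + 16/9 = 7/4 + 16/9 = 127/36 ≈ 3.5278)
(-30 - 9)*A = (-30 - 9)*(127/36) = -39*127/36 = -1651/12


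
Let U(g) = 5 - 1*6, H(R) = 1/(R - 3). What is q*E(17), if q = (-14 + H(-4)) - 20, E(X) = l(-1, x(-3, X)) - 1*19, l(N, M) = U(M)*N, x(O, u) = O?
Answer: 4302/7 ≈ 614.57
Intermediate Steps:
H(R) = 1/(-3 + R)
U(g) = -1 (U(g) = 5 - 6 = -1)
l(N, M) = -N
E(X) = -18 (E(X) = -1*(-1) - 1*19 = 1 - 19 = -18)
q = -239/7 (q = (-14 + 1/(-3 - 4)) - 20 = (-14 + 1/(-7)) - 20 = (-14 - 1/7) - 20 = -99/7 - 20 = -239/7 ≈ -34.143)
q*E(17) = -239/7*(-18) = 4302/7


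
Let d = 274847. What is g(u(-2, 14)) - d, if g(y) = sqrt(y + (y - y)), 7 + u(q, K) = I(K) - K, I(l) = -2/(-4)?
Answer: -274847 + I*sqrt(82)/2 ≈ -2.7485e+5 + 4.5277*I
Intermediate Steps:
I(l) = 1/2 (I(l) = -2*(-1/4) = 1/2)
u(q, K) = -13/2 - K (u(q, K) = -7 + (1/2 - K) = -13/2 - K)
g(y) = sqrt(y) (g(y) = sqrt(y + 0) = sqrt(y))
g(u(-2, 14)) - d = sqrt(-13/2 - 1*14) - 1*274847 = sqrt(-13/2 - 14) - 274847 = sqrt(-41/2) - 274847 = I*sqrt(82)/2 - 274847 = -274847 + I*sqrt(82)/2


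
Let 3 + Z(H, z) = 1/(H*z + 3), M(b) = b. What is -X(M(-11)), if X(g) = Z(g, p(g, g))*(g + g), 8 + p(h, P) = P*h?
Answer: -40931/620 ≈ -66.018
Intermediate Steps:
p(h, P) = -8 + P*h
Z(H, z) = -3 + 1/(3 + H*z) (Z(H, z) = -3 + 1/(H*z + 3) = -3 + 1/(3 + H*z))
X(g) = 2*g*(-8 - 3*g*(-8 + g²))/(3 + g*(-8 + g²)) (X(g) = ((-8 - 3*g*(-8 + g*g))/(3 + g*(-8 + g*g)))*(g + g) = ((-8 - 3*g*(-8 + g²))/(3 + g*(-8 + g²)))*(2*g) = 2*g*(-8 - 3*g*(-8 + g²))/(3 + g*(-8 + g²)))
-X(M(-11)) = -2*(-11)*(-8 - 3*(-11)³ + 24*(-11))/(3 + (-11)³ - 8*(-11)) = -2*(-11)*(-8 - 3*(-1331) - 264)/(3 - 1331 + 88) = -2*(-11)*(-8 + 3993 - 264)/(-1240) = -2*(-11)*(-1)*3721/1240 = -1*40931/620 = -40931/620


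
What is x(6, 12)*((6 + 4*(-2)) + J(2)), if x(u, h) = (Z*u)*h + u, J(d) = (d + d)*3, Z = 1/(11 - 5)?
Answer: 180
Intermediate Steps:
Z = ⅙ (Z = 1/6 = ⅙ ≈ 0.16667)
J(d) = 6*d (J(d) = (2*d)*3 = 6*d)
x(u, h) = u + h*u/6 (x(u, h) = (u/6)*h + u = h*u/6 + u = u + h*u/6)
x(6, 12)*((6 + 4*(-2)) + J(2)) = ((⅙)*6*(6 + 12))*((6 + 4*(-2)) + 6*2) = ((⅙)*6*18)*((6 - 8) + 12) = 18*(-2 + 12) = 18*10 = 180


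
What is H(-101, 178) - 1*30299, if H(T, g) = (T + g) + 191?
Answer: -30031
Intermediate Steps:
H(T, g) = 191 + T + g
H(-101, 178) - 1*30299 = (191 - 101 + 178) - 1*30299 = 268 - 30299 = -30031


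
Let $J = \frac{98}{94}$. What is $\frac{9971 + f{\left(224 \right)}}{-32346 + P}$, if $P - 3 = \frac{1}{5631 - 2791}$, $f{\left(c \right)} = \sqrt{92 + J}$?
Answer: $- \frac{28317640}{91854119} - \frac{2840 \sqrt{205531}}{4317143593} \approx -0.30859$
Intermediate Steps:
$J = \frac{49}{47}$ ($J = 98 \cdot \frac{1}{94} = \frac{49}{47} \approx 1.0426$)
$f{\left(c \right)} = \frac{\sqrt{205531}}{47}$ ($f{\left(c \right)} = \sqrt{92 + \frac{49}{47}} = \sqrt{\frac{4373}{47}} = \frac{\sqrt{205531}}{47}$)
$P = \frac{8521}{2840}$ ($P = 3 + \frac{1}{5631 - 2791} = 3 + \frac{1}{2840} = \frac{8521}{2840} \approx 3.0004$)
$\frac{9971 + f{\left(224 \right)}}{-32346 + P} = \frac{9971 + \frac{\sqrt{205531}}{47}}{-32346 + \frac{8521}{2840}} = \frac{9971 + \frac{\sqrt{205531}}{47}}{- \frac{91854119}{2840}} = \left(9971 + \frac{\sqrt{205531}}{47}\right) \left(- \frac{2840}{91854119}\right) = - \frac{28317640}{91854119} - \frac{2840 \sqrt{205531}}{4317143593}$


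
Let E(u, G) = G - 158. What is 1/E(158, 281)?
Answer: 1/123 ≈ 0.0081301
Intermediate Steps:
E(u, G) = -158 + G
1/E(158, 281) = 1/(-158 + 281) = 1/123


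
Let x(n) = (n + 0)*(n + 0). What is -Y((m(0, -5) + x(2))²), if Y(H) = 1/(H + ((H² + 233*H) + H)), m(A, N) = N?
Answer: -1/236 ≈ -0.0042373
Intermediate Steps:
x(n) = n² (x(n) = n*n = n²)
Y(H) = 1/(H² + 235*H) (Y(H) = 1/(H + (H² + 234*H)) = 1/(H² + 235*H))
-Y((m(0, -5) + x(2))²) = -1/(((-5 + 2²)²)*(235 + (-5 + 2²)²)) = -1/(((-5 + 4)²)*(235 + (-5 + 4)²)) = -1/(((-1)²)*(235 + (-1)²)) = -1/(1*(235 + 1)) = -1/236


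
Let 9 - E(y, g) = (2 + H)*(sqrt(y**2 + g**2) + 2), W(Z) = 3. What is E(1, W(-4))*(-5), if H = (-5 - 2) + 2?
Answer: -75 - 15*sqrt(10) ≈ -122.43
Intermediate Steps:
H = -5 (H = -7 + 2 = -5)
E(y, g) = 15 + 3*sqrt(g**2 + y**2) (E(y, g) = 9 - (2 - 5)*(sqrt(y**2 + g**2) + 2) = 9 - (-3)*(sqrt(g**2 + y**2) + 2) = 9 - (-3)*(2 + sqrt(g**2 + y**2)) = 9 - (-6 - 3*sqrt(g**2 + y**2)) = 9 + (6 + 3*sqrt(g**2 + y**2)) = 15 + 3*sqrt(g**2 + y**2))
E(1, W(-4))*(-5) = (15 + 3*sqrt(3**2 + 1**2))*(-5) = (15 + 3*sqrt(9 + 1))*(-5) = (15 + 3*sqrt(10))*(-5) = -75 - 15*sqrt(10)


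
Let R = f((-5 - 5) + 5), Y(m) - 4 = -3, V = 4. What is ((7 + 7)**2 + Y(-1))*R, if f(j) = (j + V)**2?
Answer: 197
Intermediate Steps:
Y(m) = 1 (Y(m) = 4 - 3 = 1)
f(j) = (4 + j)**2 (f(j) = (j + 4)**2 = (4 + j)**2)
R = 1 (R = (4 + ((-5 - 5) + 5))**2 = (4 + (-10 + 5))**2 = (4 - 5)**2 = (-1)**2 = 1)
((7 + 7)**2 + Y(-1))*R = ((7 + 7)**2 + 1)*1 = (14**2 + 1)*1 = (196 + 1)*1 = 197*1 = 197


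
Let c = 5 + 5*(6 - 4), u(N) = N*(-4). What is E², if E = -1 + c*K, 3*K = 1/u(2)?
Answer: 169/64 ≈ 2.6406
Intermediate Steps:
u(N) = -4*N
c = 15 (c = 5 + 5*2 = 5 + 10 = 15)
K = -1/24 (K = 1/(3*((-4*2))) = (⅓)/(-8) = (⅓)*(-⅛) = -1/24 ≈ -0.041667)
E = -13/8 (E = -1 + 15*(-1/24) = -1 - 5/8 = -13/8 ≈ -1.6250)
E² = (-13/8)² = 169/64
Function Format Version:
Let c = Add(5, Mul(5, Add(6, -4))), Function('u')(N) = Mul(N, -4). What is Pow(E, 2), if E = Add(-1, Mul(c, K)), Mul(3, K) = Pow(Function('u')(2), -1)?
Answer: Rational(169, 64) ≈ 2.6406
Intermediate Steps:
Function('u')(N) = Mul(-4, N)
c = 15 (c = Add(5, Mul(5, 2)) = Add(5, 10) = 15)
K = Rational(-1, 24) (K = Mul(Rational(1, 3), Pow(Mul(-4, 2), -1)) = Mul(Rational(1, 3), Pow(-8, -1)) = Mul(Rational(1, 3), Rational(-1, 8)) = Rational(-1, 24) ≈ -0.041667)
E = Rational(-13, 8) (E = Add(-1, Mul(15, Rational(-1, 24))) = Add(-1, Rational(-5, 8)) = Rational(-13, 8) ≈ -1.6250)
Pow(E, 2) = Pow(Rational(-13, 8), 2) = Rational(169, 64)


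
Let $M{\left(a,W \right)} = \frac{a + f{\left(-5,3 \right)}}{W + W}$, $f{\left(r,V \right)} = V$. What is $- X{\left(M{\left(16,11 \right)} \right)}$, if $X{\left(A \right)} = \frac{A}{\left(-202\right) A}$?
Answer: $\frac{1}{202} \approx 0.0049505$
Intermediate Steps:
$M{\left(a,W \right)} = \frac{3 + a}{2 W}$ ($M{\left(a,W \right)} = \frac{a + 3}{W + W} = \frac{3 + a}{2 W}$)
$X{\left(A \right)} = - \frac{1}{202}$ ($X{\left(A \right)} = A \left(- \frac{1}{202 A}\right) = - \frac{1}{202}$)
$- X{\left(M{\left(16,11 \right)} \right)} = \left(-1\right) \left(- \frac{1}{202}\right) = \frac{1}{202}$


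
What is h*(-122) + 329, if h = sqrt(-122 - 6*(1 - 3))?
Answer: 329 - 122*I*sqrt(110) ≈ 329.0 - 1279.5*I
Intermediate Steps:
h = I*sqrt(110) (h = sqrt(-122 - 6*(-2)) = sqrt(-122 + 12) = sqrt(-110) = I*sqrt(110) ≈ 10.488*I)
h*(-122) + 329 = (I*sqrt(110))*(-122) + 329 = -122*I*sqrt(110) + 329 = 329 - 122*I*sqrt(110)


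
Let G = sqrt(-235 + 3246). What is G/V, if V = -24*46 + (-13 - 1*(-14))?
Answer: -sqrt(3011)/1103 ≈ -0.049748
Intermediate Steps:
V = -1103 (V = -1104 + (-13 + 14) = -1104 + 1 = -1103)
G = sqrt(3011) ≈ 54.873
G/V = sqrt(3011)/(-1103) = sqrt(3011)*(-1/1103) = -sqrt(3011)/1103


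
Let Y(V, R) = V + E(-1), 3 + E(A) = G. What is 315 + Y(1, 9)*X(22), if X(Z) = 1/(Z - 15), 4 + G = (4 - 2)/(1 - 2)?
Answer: 2197/7 ≈ 313.86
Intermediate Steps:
G = -6 (G = -4 + (4 - 2)/(1 - 2) = -4 + 2/(-1) = -4 + 2*(-1) = -4 - 2 = -6)
X(Z) = 1/(-15 + Z)
E(A) = -9 (E(A) = -3 - 6 = -9)
Y(V, R) = -9 + V (Y(V, R) = V - 9 = -9 + V)
315 + Y(1, 9)*X(22) = 315 + (-9 + 1)/(-15 + 22) = 315 - 8/7 = 2197/7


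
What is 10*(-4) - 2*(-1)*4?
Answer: -32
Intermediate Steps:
10*(-4) - 2*(-1)*4 = -40 + 2*4 = -40 + 8 = -32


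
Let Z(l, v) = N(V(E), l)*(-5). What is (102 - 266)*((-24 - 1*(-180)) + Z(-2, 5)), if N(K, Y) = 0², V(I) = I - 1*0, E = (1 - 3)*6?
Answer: -25584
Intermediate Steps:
E = -12 (E = -2*6 = -12)
V(I) = I (V(I) = I + 0 = I)
N(K, Y) = 0
Z(l, v) = 0 (Z(l, v) = 0*(-5) = 0)
(102 - 266)*((-24 - 1*(-180)) + Z(-2, 5)) = (102 - 266)*((-24 - 1*(-180)) + 0) = -164*((-24 + 180) + 0) = -164*(156 + 0) = -164*156 = -25584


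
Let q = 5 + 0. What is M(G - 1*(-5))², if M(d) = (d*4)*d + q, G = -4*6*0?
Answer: 11025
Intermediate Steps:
G = 0 (G = -24*0 = 0)
q = 5
M(d) = 5 + 4*d² (M(d) = (d*4)*d + 5 = (4*d)*d + 5 = 4*d² + 5 = 5 + 4*d²)
M(G - 1*(-5))² = (5 + 4*(0 - 1*(-5))²)² = (5 + 4*(0 + 5)²)² = (5 + 4*5²)² = (5 + 4*25)² = (5 + 100)² = 105² = 11025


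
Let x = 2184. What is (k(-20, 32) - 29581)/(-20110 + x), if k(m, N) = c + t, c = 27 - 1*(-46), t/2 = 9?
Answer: 14745/8963 ≈ 1.6451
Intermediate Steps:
t = 18 (t = 2*9 = 18)
c = 73 (c = 27 + 46 = 73)
k(m, N) = 91 (k(m, N) = 73 + 18 = 91)
(k(-20, 32) - 29581)/(-20110 + x) = (91 - 29581)/(-20110 + 2184) = -29490/(-17926) = -29490*(-1/17926) = 14745/8963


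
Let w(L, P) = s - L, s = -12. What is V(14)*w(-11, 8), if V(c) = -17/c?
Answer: 17/14 ≈ 1.2143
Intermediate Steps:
w(L, P) = -12 - L
V(14)*w(-11, 8) = (-17/14)*(-12 - 1*(-11)) = (-17*1/14)*(-12 + 11) = -17/14*(-1) = 17/14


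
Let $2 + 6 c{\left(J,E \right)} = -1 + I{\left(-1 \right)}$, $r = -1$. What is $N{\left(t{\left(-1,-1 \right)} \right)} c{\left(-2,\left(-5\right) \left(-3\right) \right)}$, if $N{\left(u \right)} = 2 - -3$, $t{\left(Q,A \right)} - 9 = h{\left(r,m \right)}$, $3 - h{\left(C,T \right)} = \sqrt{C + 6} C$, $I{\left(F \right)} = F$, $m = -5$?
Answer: $- \frac{10}{3} \approx -3.3333$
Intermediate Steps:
$h{\left(C,T \right)} = 3 - C \sqrt{6 + C}$ ($h{\left(C,T \right)} = 3 - \sqrt{C + 6} C = 3 - \sqrt{6 + C} C = 3 - C \sqrt{6 + C}$)
$t{\left(Q,A \right)} = 12 + \sqrt{5}$ ($t{\left(Q,A \right)} = 9 + \left(3 - - \sqrt{6 - 1}\right) = 9 + \left(3 - - \sqrt{5}\right) = 9 + \left(3 + \sqrt{5}\right) = 12 + \sqrt{5}$)
$c{\left(J,E \right)} = - \frac{2}{3}$ ($c{\left(J,E \right)} = - \frac{1}{3} + \frac{-1 - 1}{6} = - \frac{1}{3} + \frac{1}{6} \left(-2\right) = - \frac{1}{3} - \frac{1}{3} = - \frac{2}{3}$)
$N{\left(u \right)} = 5$ ($N{\left(u \right)} = 2 + 3 = 5$)
$N{\left(t{\left(-1,-1 \right)} \right)} c{\left(-2,\left(-5\right) \left(-3\right) \right)} = 5 \left(- \frac{2}{3}\right) = - \frac{10}{3}$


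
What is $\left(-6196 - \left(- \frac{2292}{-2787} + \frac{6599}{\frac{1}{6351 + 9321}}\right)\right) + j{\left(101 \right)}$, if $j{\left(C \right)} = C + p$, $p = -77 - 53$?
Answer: $- \frac{96082525301}{929} \approx -1.0343 \cdot 10^{8}$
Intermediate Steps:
$p = -130$ ($p = -77 - 53 = -130$)
$j{\left(C \right)} = -130 + C$ ($j{\left(C \right)} = C - 130 = -130 + C$)
$\left(-6196 - \left(- \frac{2292}{-2787} + \frac{6599}{\frac{1}{6351 + 9321}}\right)\right) + j{\left(101 \right)} = \left(-6196 - \left(- \frac{2292}{-2787} + \frac{6599}{\frac{1}{6351 + 9321}}\right)\right) + \left(-130 + 101\right) = \left(-6196 - \left(\left(-2292\right) \left(- \frac{1}{2787}\right) + \frac{6599}{\frac{1}{15672}}\right)\right) - 29 = \left(-6196 - \left(\frac{764}{929} + 6599 \frac{1}{\frac{1}{15672}}\right)\right) - 29 = \left(-6196 - \left(\frac{764}{929} + 6599 \cdot 15672\right)\right) - 29 = \left(-6196 - \left(\frac{764}{929} + 103419528\right)\right) - 29 = \left(-6196 - \frac{96076742276}{929}\right) - 29 = - \frac{96082498360}{929} - 29 = - \frac{96082525301}{929}$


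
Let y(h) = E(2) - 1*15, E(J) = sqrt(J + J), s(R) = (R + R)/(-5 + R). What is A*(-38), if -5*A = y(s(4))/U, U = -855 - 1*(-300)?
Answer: 494/2775 ≈ 0.17802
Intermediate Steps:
s(R) = 2*R/(-5 + R) (s(R) = (2*R)/(-5 + R) = 2*R/(-5 + R))
E(J) = sqrt(2)*sqrt(J) (E(J) = sqrt(2*J) = sqrt(2)*sqrt(J))
U = -555 (U = -855 + 300 = -555)
y(h) = -13 (y(h) = sqrt(2)*sqrt(2) - 1*15 = 2 - 15 = -13)
A = -13/2775 (A = -(-13)/(5*(-555)) = -(-13)*(-1)/(5*555) = -1/5*13/555 = -13/2775 ≈ -0.0046847)
A*(-38) = -13/2775*(-38) = 494/2775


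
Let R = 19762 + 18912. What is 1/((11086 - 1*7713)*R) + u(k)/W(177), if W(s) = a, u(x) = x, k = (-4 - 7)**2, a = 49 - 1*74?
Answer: -15784135617/3261185050 ≈ -4.8400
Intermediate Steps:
a = -25 (a = 49 - 74 = -25)
k = 121 (k = (-11)**2 = 121)
W(s) = -25
R = 38674
1/((11086 - 1*7713)*R) + u(k)/W(177) = 1/((11086 - 1*7713)*38674) + 121/(-25) = (1/38674)/(11086 - 7713) + 121*(-1/25) = (1/38674)/3373 - 121/25 = (1/3373)*(1/38674) - 121/25 = 1/130447402 - 121/25 = -15784135617/3261185050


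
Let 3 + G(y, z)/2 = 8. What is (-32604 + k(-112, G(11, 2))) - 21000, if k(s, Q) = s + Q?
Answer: -53706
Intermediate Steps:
G(y, z) = 10 (G(y, z) = -6 + 2*8 = -6 + 16 = 10)
k(s, Q) = Q + s
(-32604 + k(-112, G(11, 2))) - 21000 = (-32604 + (10 - 112)) - 21000 = (-32604 - 102) - 21000 = -32706 - 21000 = -53706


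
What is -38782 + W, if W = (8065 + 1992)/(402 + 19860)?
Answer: -785790827/20262 ≈ -38782.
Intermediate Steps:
W = 10057/20262 ≈ 0.49635
-38782 + W = -38782 + 10057/20262 = -785790827/20262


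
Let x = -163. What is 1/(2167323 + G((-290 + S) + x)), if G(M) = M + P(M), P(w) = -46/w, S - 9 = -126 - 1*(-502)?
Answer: 34/73686693 ≈ 4.6141e-7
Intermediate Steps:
S = 385 (S = 9 + (-126 - 1*(-502)) = 9 + (-126 + 502) = 9 + 376 = 385)
G(M) = M - 46/M
1/(2167323 + G((-290 + S) + x)) = 1/(2167323 + (((-290 + 385) - 163) - 46/((-290 + 385) - 163))) = 1/(2167323 + ((95 - 163) - 46/(95 - 163))) = 1/(2167323 + (-68 - 46/(-68))) = 1/(2167323 + (-68 - 46*(-1/68))) = 1/(2167323 + (-68 + 23/34)) = 1/(2167323 - 2289/34) = 1/(73686693/34) = 34/73686693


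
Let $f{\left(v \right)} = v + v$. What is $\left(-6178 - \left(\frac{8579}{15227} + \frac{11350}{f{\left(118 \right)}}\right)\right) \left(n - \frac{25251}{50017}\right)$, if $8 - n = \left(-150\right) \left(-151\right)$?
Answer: $\frac{12670489133497010075}{89869845362} \approx 1.4099 \cdot 10^{8}$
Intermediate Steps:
$f{\left(v \right)} = 2 v$
$n = -22642$ ($n = 8 - \left(-150\right) \left(-151\right) = 8 - 22650 = -22642$)
$\left(-6178 - \left(\frac{8579}{15227} + \frac{11350}{f{\left(118 \right)}}\right)\right) \left(n - \frac{25251}{50017}\right) = \left(-6178 - \left(\frac{5675}{118} + \frac{8579}{15227}\right)\right) \left(-22642 - \frac{25251}{50017}\right) = \left(-6178 - \left(\frac{8579}{15227} + \frac{11350}{236}\right)\right) \left(-22642 - \frac{25251}{50017}\right) = \left(-6178 - \frac{87425547}{1796786}\right) \left(-22642 - \frac{25251}{50017}\right) = \left(-6178 - \frac{87425547}{1796786}\right) \left(- \frac{1132510165}{50017}\right) = \left(- \frac{11187969455}{1796786}\right) \left(- \frac{1132510165}{50017}\right) = \frac{12670489133497010075}{89869845362}$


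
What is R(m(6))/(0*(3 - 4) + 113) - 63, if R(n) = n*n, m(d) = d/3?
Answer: -7115/113 ≈ -62.965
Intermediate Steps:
m(d) = d/3 (m(d) = d*(⅓) = d/3)
R(n) = n²
R(m(6))/(0*(3 - 4) + 113) - 63 = ((⅓)*6)²/(0*(3 - 4) + 113) - 63 = 2²/(0*(-1) + 113) - 63 = 4/(0 + 113) - 63 = 4/113 - 63 = -7115/113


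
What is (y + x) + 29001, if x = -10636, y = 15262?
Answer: 33627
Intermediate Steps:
(y + x) + 29001 = (15262 - 10636) + 29001 = 4626 + 29001 = 33627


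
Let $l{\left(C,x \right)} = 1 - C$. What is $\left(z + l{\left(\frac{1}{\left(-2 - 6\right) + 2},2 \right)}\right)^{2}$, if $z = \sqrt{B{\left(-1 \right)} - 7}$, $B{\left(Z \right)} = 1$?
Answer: $- \frac{167}{36} + \frac{7 i \sqrt{6}}{3} \approx -4.6389 + 5.7155 i$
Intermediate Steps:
$z = i \sqrt{6}$ ($z = \sqrt{1 - 7} = \sqrt{-6} = i \sqrt{6} \approx 2.4495 i$)
$\left(z + l{\left(\frac{1}{\left(-2 - 6\right) + 2},2 \right)}\right)^{2} = \left(i \sqrt{6} + \left(1 - \frac{1}{\left(-2 - 6\right) + 2}\right)\right)^{2} = \left(i \sqrt{6} + \left(1 - \frac{1}{-8 + 2}\right)\right)^{2} = \left(i \sqrt{6} + \left(1 - \frac{1}{-6}\right)\right)^{2} = \left(i \sqrt{6} + \left(1 - - \frac{1}{6}\right)\right)^{2} = \left(i \sqrt{6} + \left(1 + \frac{1}{6}\right)\right)^{2} = \left(i \sqrt{6} + \frac{7}{6}\right)^{2} = \left(\frac{7}{6} + i \sqrt{6}\right)^{2}$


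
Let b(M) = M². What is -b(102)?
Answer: -10404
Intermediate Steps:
-b(102) = -1*102² = -1*10404 = -10404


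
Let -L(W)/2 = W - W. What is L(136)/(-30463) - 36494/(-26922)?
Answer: 18247/13461 ≈ 1.3555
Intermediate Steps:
L(W) = 0 (L(W) = -2*(W - W) = -2*0 = 0)
L(136)/(-30463) - 36494/(-26922) = 0/(-30463) - 36494/(-26922) = 0*(-1/30463) - 36494*(-1/26922) = 0 + 18247/13461 = 18247/13461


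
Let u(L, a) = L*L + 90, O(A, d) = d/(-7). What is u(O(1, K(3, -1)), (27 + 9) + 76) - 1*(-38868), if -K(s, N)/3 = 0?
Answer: 38958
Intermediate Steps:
K(s, N) = 0 (K(s, N) = -3*0 = 0)
O(A, d) = -d/7 (O(A, d) = d*(-⅐) = -d/7)
u(L, a) = 90 + L² (u(L, a) = L² + 90 = 90 + L²)
u(O(1, K(3, -1)), (27 + 9) + 76) - 1*(-38868) = (90 + (-⅐*0)²) - 1*(-38868) = (90 + 0²) + 38868 = (90 + 0) + 38868 = 90 + 38868 = 38958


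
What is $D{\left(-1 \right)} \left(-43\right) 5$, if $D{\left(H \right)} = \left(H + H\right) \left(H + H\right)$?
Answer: $-860$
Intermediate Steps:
$D{\left(H \right)} = 4 H^{2}$ ($D{\left(H \right)} = 2 H 2 H = 4 H^{2}$)
$D{\left(-1 \right)} \left(-43\right) 5 = 4 \left(-1\right)^{2} \left(-43\right) 5 = 4 \cdot 1 \left(-43\right) 5 = 4 \left(-43\right) 5 = \left(-172\right) 5 = -860$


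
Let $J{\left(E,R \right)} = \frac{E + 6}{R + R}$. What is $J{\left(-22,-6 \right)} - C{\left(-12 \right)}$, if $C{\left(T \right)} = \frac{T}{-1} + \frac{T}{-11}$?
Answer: $- \frac{388}{33} \approx -11.758$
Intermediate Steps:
$J{\left(E,R \right)} = \frac{6 + E}{2 R}$
$C{\left(T \right)} = - \frac{12 T}{11}$ ($C{\left(T \right)} = T \left(-1\right) + T \left(- \frac{1}{11}\right) = - T - \frac{T}{11} = - \frac{12 T}{11}$)
$J{\left(-22,-6 \right)} - C{\left(-12 \right)} = \frac{6 - 22}{2 \left(-6\right)} - \left(- \frac{12}{11}\right) \left(-12\right) = \frac{1}{2} \left(- \frac{1}{6}\right) \left(-16\right) - \frac{144}{11} = \frac{4}{3} - \frac{144}{11} = - \frac{388}{33}$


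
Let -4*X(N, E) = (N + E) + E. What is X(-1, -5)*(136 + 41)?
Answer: 1947/4 ≈ 486.75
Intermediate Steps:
X(N, E) = -E/2 - N/4 (X(N, E) = -((N + E) + E)/4 = -((E + N) + E)/4 = -(N + 2*E)/4 = -E/2 - N/4)
X(-1, -5)*(136 + 41) = (-½*(-5) - ¼*(-1))*(136 + 41) = (5/2 + ¼)*177 = (11/4)*177 = 1947/4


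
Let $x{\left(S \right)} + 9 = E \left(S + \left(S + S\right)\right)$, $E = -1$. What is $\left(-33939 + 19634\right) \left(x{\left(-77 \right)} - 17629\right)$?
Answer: $249007135$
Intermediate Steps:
$x{\left(S \right)} = -9 - 3 S$ ($x{\left(S \right)} = -9 - \left(S + \left(S + S\right)\right) = -9 - \left(S + 2 S\right) = -9 - 3 S$)
$\left(-33939 + 19634\right) \left(x{\left(-77 \right)} - 17629\right) = \left(-33939 + 19634\right) \left(\left(-9 - -231\right) - 17629\right) = - 14305 \left(\left(-9 + 231\right) - 17629\right) = - 14305 \left(222 - 17629\right) = \left(-14305\right) \left(-17407\right) = 249007135$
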